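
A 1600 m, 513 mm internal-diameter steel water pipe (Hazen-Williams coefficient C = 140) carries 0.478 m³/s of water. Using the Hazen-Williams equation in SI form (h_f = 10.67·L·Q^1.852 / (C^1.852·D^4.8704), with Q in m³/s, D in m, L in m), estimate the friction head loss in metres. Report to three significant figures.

h_f = 10.67·1600·0.478^1.852 / (140^1.852·0.513^4.8704) = 11.91 m

h_f ≈ 11.9 m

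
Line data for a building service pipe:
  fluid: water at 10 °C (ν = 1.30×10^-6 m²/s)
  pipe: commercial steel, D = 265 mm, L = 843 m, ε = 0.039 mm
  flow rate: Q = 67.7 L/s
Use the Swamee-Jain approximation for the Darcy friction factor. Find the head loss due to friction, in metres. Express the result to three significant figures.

V = 4Q/(πD²) = 4·0.0677/(π·0.265²) = 1.227 m/s
Re = VD/ν = 1.227·0.265/1.30×10^-6 = 2.50×10^5 → turbulent
ε/D = 0.039/265 = 1.47×10^-4
Swamee-Jain: f = 0.01624
h_f = f(L/D)V²/(2g) = 0.01624·(843/0.265)·1.227²/(2·9.81) = 3.967 m

h_f ≈ 3.97 m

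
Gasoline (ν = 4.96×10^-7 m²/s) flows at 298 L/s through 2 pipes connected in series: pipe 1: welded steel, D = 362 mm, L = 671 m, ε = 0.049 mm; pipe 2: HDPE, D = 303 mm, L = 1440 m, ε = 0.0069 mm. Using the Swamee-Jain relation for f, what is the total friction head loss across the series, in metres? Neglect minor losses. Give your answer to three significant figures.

Pipe 1: V = 2.895 m/s, Re = 2.11×10^6, ε/D = 1.35×10^-4, f = 0.01342, h_1 = f(L/D)V²/2g = 10.63 m
Pipe 2: V = 4.133 m/s, Re = 2.52×10^6, ε/D = 2.28×10^-5, f = 0.01088, h_2 = f(L/D)V²/2g = 45.01 m
Series → Q common, losses add: H = Σh = 55.64 m

H ≈ 55.6 m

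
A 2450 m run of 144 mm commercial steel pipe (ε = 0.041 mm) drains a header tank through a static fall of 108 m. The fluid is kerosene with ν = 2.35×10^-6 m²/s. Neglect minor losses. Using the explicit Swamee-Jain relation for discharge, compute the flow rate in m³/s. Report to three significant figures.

Q ≈ 0.0427 m³/s

Swamee-Jain (Type II): Q = -0.965·√(gD⁵h_f/L)·ln[ε/(3.7D) + √(3.17ν²L/(gD³h_f))]
√(gD⁵h_f/L) = √(9.81·0.144⁵·108/2450) = 0.005175
ε/(3.7D) = 7.70×10^-5; √(3.17ν²L/(gD³h_f)) = 1.16×10^-4
Q = -0.965·0.005175·ln(1.934×10^-4) = 0.04270 m³/s
Check: V = 2.62 m/s, Re = 1.61×10^5, f = 0.01817, h_f = 108 m ≈ 108 m ✓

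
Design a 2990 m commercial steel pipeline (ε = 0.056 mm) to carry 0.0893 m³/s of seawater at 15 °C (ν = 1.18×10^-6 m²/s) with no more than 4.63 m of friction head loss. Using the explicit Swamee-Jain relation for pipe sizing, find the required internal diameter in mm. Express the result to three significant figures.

Swamee-Jain (Type III): D = 0.66·[ε^1.25·(LQ²/(gh_f))^4.75 + ν·Q^9.4·(L/(gh_f))^5.2]^0.04
LQ²/(gh_f) = 0.5250; L/(gh_f) = 65.83
Term 1 = ε^1.25·(…)^4.75 = 2.27×10^-7; Term 2 = ν·Q^9.4·(…)^5.2 = 4.63×10^-7
D = 0.66·(2.27×10^-7 + 4.63×10^-7)^0.04 = 0.3742 m = 374 mm
Check: V = 0.812 m/s, Re = 2.58×10^5, f = 0.01620, h_f = 4.35 m ≈ 4.63 m ✓

D ≈ 374 mm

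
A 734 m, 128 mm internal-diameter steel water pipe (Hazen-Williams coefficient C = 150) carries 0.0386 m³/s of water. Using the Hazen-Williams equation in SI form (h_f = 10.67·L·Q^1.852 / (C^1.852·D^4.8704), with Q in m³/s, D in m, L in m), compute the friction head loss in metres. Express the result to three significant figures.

h_f = 10.67·734·0.0386^1.852 / (150^1.852·0.128^4.8704) = 39.30 m

h_f ≈ 39.3 m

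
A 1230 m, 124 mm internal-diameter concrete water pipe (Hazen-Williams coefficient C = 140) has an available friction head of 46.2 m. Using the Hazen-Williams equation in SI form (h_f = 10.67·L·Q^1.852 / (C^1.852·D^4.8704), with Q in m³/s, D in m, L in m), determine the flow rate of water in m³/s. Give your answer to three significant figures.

Q ≈ 0.0274 m³/s

Rearranging: Q = [h_f·C^1.852·D^4.8704 / (10.67·L)]^(1/1.852)
Q = [46.2·140^1.852·0.124^4.8704 / (10.67·1230)]^0.540 = 0.02737 m³/s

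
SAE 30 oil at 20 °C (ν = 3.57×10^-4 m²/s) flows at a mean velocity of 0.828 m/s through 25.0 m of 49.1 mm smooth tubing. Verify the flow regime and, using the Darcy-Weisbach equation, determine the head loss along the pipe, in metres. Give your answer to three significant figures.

h_f ≈ 10.00 m

Re = VD/ν = 0.828·0.04910/3.57×10^-4 = 114 → laminar (Re < 2300)
f = 64/Re = 0.5620
h_f = f(L/D)V²/(2g) = 0.5620·(25.0/0.04910)·0.828²/(2·9.81) = 9.999 m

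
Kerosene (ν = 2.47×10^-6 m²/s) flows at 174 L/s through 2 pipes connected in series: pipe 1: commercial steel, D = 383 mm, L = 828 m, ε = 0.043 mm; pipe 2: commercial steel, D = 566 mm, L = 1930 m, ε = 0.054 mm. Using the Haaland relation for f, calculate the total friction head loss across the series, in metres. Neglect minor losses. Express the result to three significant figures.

Pipe 1: V = 1.510 m/s, Re = 2.34×10^5, ε/D = 1.12×10^-4, f = 0.01589, h_1 = f(L/D)V²/2g = 3.993 m
Pipe 2: V = 0.6916 m/s, Re = 1.58×10^5, ε/D = 9.54×10^-5, f = 0.01679, h_2 = f(L/D)V²/2g = 1.396 m
Series → Q common, losses add: H = Σh = 5.389 m

H ≈ 5.39 m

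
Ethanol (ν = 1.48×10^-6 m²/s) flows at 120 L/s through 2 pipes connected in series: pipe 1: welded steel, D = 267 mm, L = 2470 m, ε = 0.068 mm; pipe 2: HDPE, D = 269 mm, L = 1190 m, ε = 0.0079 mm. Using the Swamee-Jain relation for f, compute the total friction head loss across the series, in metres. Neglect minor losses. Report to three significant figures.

Pipe 1: V = 2.143 m/s, Re = 3.87×10^5, ε/D = 2.55×10^-4, f = 0.01634, h_1 = f(L/D)V²/2g = 35.39 m
Pipe 2: V = 2.111 m/s, Re = 3.84×10^5, ε/D = 2.94×10^-5, f = 0.01412, h_2 = f(L/D)V²/2g = 14.20 m
Series → Q common, losses add: H = Σh = 49.59 m

H ≈ 49.6 m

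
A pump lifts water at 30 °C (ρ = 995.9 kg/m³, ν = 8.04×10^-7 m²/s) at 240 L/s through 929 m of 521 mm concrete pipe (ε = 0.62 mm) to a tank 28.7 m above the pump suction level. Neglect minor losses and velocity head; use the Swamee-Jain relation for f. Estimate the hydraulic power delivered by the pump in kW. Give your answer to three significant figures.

V = 4Q/(πD²) = 1.126 m/s; Re = 7.30×10^5; ε/D = 0.00119; f = 0.02096
h_f = f(L/D)V²/2g = 2.414 m
Total head H = z + h_f = 28.7 + 2.414 = 31.11 m
P_hyd = ρgQH = 995.9·9.81·0.240·31.11 = 72.96 kW

P_hyd ≈ 73.0 kW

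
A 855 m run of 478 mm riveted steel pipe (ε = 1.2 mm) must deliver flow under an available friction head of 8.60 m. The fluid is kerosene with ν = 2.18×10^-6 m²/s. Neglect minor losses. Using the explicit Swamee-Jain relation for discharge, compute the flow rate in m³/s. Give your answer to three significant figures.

Q ≈ 0.347 m³/s

Swamee-Jain (Type II): Q = -0.965·√(gD⁵h_f/L)·ln[ε/(3.7D) + √(3.17ν²L/(gD³h_f))]
√(gD⁵h_f/L) = √(9.81·0.478⁵·8.60/855) = 0.04962
ε/(3.7D) = 6.79×10^-4; √(3.17ν²L/(gD³h_f)) = 3.74×10^-5
Q = -0.965·0.04962·ln(7.159×10^-4) = 0.3468 m³/s
Check: V = 1.93 m/s, Re = 4.24×10^5, f = 0.02539, h_f = 8.64 m ≈ 8.60 m ✓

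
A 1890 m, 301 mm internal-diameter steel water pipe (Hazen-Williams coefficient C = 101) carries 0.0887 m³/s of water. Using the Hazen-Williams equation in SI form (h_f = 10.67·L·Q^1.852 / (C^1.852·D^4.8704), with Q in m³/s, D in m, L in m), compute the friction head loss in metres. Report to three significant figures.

h_f = 10.67·1890·0.0887^1.852 / (101^1.852·0.301^4.8704) = 15.27 m

h_f ≈ 15.3 m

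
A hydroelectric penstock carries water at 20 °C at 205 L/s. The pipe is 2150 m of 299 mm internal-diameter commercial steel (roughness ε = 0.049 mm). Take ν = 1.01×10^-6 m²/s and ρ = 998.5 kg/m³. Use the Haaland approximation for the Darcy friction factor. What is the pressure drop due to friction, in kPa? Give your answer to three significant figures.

Δp ≈ 438 kPa

V = 4Q/(πD²) = 4·0.205/(π·0.299²) = 2.920 m/s
Re = VD/ν = 2.920·0.299/1.01×10^-6 = 8.64×10^5 → turbulent
ε/D = 0.049/299 = 1.64×10^-4
Haaland: f = 0.01431
h_f = f(L/D)V²/(2g) = 0.01431·(2150/0.299)·2.920²/(2·9.81) = 44.70 m
Δp = ρg·h_f = 998.5·9.81·44.70 = 437.9 kPa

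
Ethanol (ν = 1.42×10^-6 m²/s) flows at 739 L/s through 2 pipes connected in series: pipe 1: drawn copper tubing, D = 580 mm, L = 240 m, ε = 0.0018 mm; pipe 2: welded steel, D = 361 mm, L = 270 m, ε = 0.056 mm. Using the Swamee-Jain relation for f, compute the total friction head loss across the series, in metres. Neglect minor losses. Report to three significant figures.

Pipe 1: V = 2.797 m/s, Re = 1.14×10^6, ε/D = 3.10×10^-6, f = 0.01144, h_1 = f(L/D)V²/2g = 1.887 m
Pipe 2: V = 7.220 m/s, Re = 1.84×10^6, ε/D = 1.55×10^-4, f = 0.01379, h_2 = f(L/D)V²/2g = 27.40 m
Series → Q common, losses add: H = Σh = 29.28 m

H ≈ 29.3 m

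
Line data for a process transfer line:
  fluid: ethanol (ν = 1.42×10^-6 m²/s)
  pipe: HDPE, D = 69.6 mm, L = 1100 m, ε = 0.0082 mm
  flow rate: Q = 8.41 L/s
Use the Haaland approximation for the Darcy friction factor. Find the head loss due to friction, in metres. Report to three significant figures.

V = 4Q/(πD²) = 4·0.00841/(π·0.0696²) = 2.210 m/s
Re = VD/ν = 2.210·0.0696/1.42×10^-6 = 1.08×10^5 → turbulent
ε/D = 0.0082/69.6 = 1.18×10^-4
Haaland: f = 0.01808
h_f = f(L/D)V²/(2g) = 0.01808·(1100/0.0696)·2.210²/(2·9.81) = 71.17 m

h_f ≈ 71.2 m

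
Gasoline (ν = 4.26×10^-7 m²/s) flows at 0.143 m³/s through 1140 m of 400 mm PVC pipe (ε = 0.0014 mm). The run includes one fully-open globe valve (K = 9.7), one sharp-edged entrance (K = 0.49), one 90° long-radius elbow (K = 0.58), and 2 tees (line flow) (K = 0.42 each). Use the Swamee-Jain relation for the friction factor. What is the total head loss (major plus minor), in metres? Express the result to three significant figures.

V = 4Q/(πD²) = 1.138 m/s; V²/2g = 0.06600 m
Re = 1.07×10^6, ε/D = 3.50×10^-6 → f = 0.01157 (Swamee-Jain)
Major: h_f = f(L/D)·V²/2g = 0.01157·2850·0.06600 = 2.176 m
Minor: ΣK = 11.6; h_m = ΣK·V²/2g = 0.7663 m
Total H_L = 2.176 + 0.7663 = 2.943 m

H_L ≈ 2.94 m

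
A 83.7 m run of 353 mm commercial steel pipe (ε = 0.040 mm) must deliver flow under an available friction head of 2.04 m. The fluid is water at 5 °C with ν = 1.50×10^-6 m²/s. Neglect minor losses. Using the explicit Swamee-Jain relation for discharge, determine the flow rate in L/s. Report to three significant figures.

Q ≈ 342 L/s

Swamee-Jain (Type II): Q = -0.965·√(gD⁵h_f/L)·ln[ε/(3.7D) + √(3.17ν²L/(gD³h_f))]
√(gD⁵h_f/L) = √(9.81·0.353⁵·2.04/83.7) = 0.03620
ε/(3.7D) = 3.06×10^-5; √(3.17ν²L/(gD³h_f)) = 2.60×10^-5
Q = -0.965·0.03620·ln(5.667×10^-5) = 0.3416 m³/s
Check: V = 3.49 m/s, Re = 8.21×10^5, f = 0.01392, h_f = 2.05 m ≈ 2.04 m ✓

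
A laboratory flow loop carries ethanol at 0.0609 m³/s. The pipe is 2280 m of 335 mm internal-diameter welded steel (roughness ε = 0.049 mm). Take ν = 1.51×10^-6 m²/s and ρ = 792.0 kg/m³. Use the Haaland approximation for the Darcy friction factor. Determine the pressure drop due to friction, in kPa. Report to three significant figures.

Δp ≈ 22.1 kPa

V = 4Q/(πD²) = 4·0.0609/(π·0.335²) = 0.6909 m/s
Re = VD/ν = 0.6909·0.335/1.51×10^-6 = 1.53×10^5 → turbulent
ε/D = 0.049/335 = 1.46×10^-4
Haaland: f = 0.01719
h_f = f(L/D)V²/(2g) = 0.01719·(2280/0.335)·0.6909²/(2·9.81) = 2.847 m
Δp = ρg·h_f = 792.0·9.81·2.847 = 22.12 kPa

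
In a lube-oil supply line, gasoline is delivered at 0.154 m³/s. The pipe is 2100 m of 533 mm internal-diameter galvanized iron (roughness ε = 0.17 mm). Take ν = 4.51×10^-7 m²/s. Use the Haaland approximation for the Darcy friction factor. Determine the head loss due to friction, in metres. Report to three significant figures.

h_f ≈ 1.52 m

V = 4Q/(πD²) = 4·0.154/(π·0.533²) = 0.6902 m/s
Re = VD/ν = 0.6902·0.533/4.51×10^-7 = 8.16×10^5 → turbulent
ε/D = 0.17/533 = 3.19×10^-4
Haaland: f = 0.01590
h_f = f(L/D)V²/(2g) = 0.01590·(2100/0.533)·0.6902²/(2·9.81) = 1.521 m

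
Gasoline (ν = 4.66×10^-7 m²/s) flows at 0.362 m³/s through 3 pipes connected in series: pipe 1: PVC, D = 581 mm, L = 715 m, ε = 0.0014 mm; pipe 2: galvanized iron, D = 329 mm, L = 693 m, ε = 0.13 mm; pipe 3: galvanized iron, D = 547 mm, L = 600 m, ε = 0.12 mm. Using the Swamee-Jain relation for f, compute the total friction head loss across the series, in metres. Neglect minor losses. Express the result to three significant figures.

Pipe 1: V = 1.365 m/s, Re = 1.70×10^6, ε/D = 2.41×10^-6, f = 0.01072, h_1 = f(L/D)V²/2g = 1.253 m
Pipe 2: V = 4.258 m/s, Re = 3.01×10^6, ε/D = 3.95×10^-4, f = 0.01612, h_2 = f(L/D)V²/2g = 31.38 m
Pipe 3: V = 1.540 m/s, Re = 1.81×10^6, ε/D = 2.19×10^-4, f = 0.01460, h_3 = f(L/D)V²/2g = 1.936 m
Series → Q common, losses add: H = Σh = 34.57 m

H ≈ 34.6 m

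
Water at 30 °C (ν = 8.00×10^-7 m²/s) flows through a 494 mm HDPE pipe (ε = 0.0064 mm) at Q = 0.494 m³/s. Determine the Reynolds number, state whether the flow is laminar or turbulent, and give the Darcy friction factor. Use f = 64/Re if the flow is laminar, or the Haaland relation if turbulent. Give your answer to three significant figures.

V = 4Q/(πD²) = 2.577 m/s
Re = VD/ν = 2.577·0.494/8.00×10^-7 = 1.59×10^6
Re > 4000 → turbulent; ε/D = 1.30×10^-5
Haaland: f = 0.01106

Re ≈ 1.59×10^6; turbulent; f ≈ 0.0111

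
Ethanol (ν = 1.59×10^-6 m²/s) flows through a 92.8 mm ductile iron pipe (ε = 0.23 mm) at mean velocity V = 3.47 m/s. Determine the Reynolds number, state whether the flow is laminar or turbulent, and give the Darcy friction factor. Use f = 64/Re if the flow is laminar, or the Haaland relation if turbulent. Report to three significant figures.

Re ≈ 2.03×10^5; turbulent; f ≈ 0.0255

Re = VD/ν = 3.470·0.0928/1.59×10^-6 = 2.03×10^5
Re > 4000 → turbulent; ε/D = 0.00248
Haaland: f = 0.02554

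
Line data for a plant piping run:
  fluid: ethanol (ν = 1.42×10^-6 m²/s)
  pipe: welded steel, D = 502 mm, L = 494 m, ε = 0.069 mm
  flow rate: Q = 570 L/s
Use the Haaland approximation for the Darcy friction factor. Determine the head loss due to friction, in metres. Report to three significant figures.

h_f ≈ 5.75 m

V = 4Q/(πD²) = 4·0.570/(π·0.502²) = 2.880 m/s
Re = VD/ν = 2.880·0.502/1.42×10^-6 = 1.02×10^6 → turbulent
ε/D = 0.069/502 = 1.37×10^-4
Haaland: f = 0.01383
h_f = f(L/D)V²/(2g) = 0.01383·(494/0.502)·2.880²/(2·9.81) = 5.753 m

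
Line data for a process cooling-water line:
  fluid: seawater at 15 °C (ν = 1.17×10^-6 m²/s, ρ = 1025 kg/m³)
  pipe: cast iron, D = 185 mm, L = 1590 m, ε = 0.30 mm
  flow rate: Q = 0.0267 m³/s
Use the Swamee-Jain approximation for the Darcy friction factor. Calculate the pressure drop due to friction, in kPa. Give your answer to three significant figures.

V = 4Q/(πD²) = 4·0.0267/(π·0.185²) = 0.9933 m/s
Re = VD/ν = 0.9933·0.185/1.17×10^-6 = 1.57×10^5 → turbulent
ε/D = 0.30/185 = 0.00162
Swamee-Jain: f = 0.02363
h_f = f(L/D)V²/(2g) = 0.02363·(1590/0.185)·0.9933²/(2·9.81) = 10.21 m
Δp = ρg·h_f = 1025·9.81·10.21 = 102.7 kPa

Δp ≈ 103 kPa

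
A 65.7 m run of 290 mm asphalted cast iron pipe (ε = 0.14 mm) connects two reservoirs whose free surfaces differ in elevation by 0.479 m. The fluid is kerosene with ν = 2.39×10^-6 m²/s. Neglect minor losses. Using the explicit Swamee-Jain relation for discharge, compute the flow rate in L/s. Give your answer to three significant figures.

Q ≈ 97.8 L/s

Swamee-Jain (Type II): Q = -0.965·√(gD⁵h_f/L)·ln[ε/(3.7D) + √(3.17ν²L/(gD³h_f))]
√(gD⁵h_f/L) = √(9.81·0.290⁵·0.479/65.7) = 0.01211
ε/(3.7D) = 1.30×10^-4; √(3.17ν²L/(gD³h_f)) = 1.02×10^-4
Q = -0.965·0.01211·ln(2.324×10^-4) = 0.09780 m³/s
Check: V = 1.48 m/s, Re = 1.80×10^5, f = 0.01903, h_f = 0.482 m ≈ 0.479 m ✓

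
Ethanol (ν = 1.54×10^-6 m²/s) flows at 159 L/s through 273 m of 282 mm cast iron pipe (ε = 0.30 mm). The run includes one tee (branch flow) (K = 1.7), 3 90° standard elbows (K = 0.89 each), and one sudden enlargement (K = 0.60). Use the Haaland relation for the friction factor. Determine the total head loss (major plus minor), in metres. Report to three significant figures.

V = 4Q/(πD²) = 2.546 m/s; V²/2g = 0.3303 m
Re = 4.66×10^5, ε/D = 0.00106 → f = 0.02051 (Haaland)
Major: h_f = f(L/D)·V²/2g = 0.02051·968.1·0.3303 = 6.558 m
Minor: ΣK = 4.97; h_m = ΣK·V²/2g = 1.642 m
Total H_L = 6.558 + 1.642 = 8.200 m

H_L ≈ 8.20 m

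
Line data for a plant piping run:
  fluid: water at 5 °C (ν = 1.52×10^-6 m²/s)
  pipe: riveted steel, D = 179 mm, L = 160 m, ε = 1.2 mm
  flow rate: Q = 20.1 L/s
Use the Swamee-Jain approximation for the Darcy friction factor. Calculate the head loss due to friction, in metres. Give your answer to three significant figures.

h_f ≈ 0.998 m

V = 4Q/(πD²) = 4·0.0201/(π·0.179²) = 0.7987 m/s
Re = VD/ν = 0.7987·0.179/1.52×10^-6 = 9.41×10^4 → turbulent
ε/D = 1.2/179 = 0.00670
Swamee-Jain: f = 0.03434
h_f = f(L/D)V²/(2g) = 0.03434·(160/0.179)·0.7987²/(2·9.81) = 0.9981 m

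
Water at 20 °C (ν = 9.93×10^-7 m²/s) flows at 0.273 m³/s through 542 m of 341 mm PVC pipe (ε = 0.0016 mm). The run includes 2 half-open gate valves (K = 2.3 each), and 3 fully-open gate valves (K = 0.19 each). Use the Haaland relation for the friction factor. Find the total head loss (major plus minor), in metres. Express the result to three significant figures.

H_L ≈ 10.8 m

V = 4Q/(πD²) = 2.989 m/s; V²/2g = 0.4554 m
Re = 1.03×10^6, ε/D = 4.69×10^-6 → f = 0.01162 (Haaland)
Major: h_f = f(L/D)·V²/2g = 0.01162·1589·0.4554 = 8.409 m
Minor: ΣK = 5.17; h_m = ΣK·V²/2g = 2.355 m
Total H_L = 8.409 + 2.355 = 10.76 m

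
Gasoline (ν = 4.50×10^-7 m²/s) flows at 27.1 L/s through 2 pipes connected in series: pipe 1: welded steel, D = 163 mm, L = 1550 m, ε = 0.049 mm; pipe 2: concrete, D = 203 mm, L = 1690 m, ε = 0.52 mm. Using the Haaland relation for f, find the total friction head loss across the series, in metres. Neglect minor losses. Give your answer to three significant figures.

Pipe 1: V = 1.299 m/s, Re = 4.70×10^5, ε/D = 3.01×10^-4, f = 0.01622, h_1 = f(L/D)V²/2g = 13.26 m
Pipe 2: V = 0.8373 m/s, Re = 3.78×10^5, ε/D = 0.00256, f = 0.02545, h_2 = f(L/D)V²/2g = 7.571 m
Series → Q common, losses add: H = Σh = 20.83 m

H ≈ 20.8 m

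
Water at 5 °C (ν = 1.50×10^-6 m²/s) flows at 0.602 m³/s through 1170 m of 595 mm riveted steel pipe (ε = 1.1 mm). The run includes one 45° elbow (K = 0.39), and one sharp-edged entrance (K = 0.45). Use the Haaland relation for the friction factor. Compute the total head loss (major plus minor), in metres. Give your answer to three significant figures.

H_L ≈ 11.1 m

V = 4Q/(πD²) = 2.165 m/s; V²/2g = 0.2389 m
Re = 8.59×10^5, ε/D = 0.00185 → f = 0.02318 (Haaland)
Major: h_f = f(L/D)·V²/2g = 0.02318·1966·0.2389 = 10.89 m
Minor: ΣK = 0.840; h_m = ΣK·V²/2g = 0.2007 m
Total H_L = 10.89 + 0.2007 = 11.09 m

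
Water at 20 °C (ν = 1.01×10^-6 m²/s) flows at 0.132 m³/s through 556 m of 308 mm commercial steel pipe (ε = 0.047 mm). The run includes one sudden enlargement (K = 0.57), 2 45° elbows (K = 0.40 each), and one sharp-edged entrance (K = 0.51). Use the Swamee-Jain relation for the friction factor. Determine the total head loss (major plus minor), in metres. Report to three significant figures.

H_L ≈ 4.61 m

V = 4Q/(πD²) = 1.772 m/s; V²/2g = 0.1600 m
Re = 5.40×10^5, ε/D = 1.53×10^-4 → f = 0.01493 (Swamee-Jain)
Major: h_f = f(L/D)·V²/2g = 0.01493·1805·0.1600 = 4.313 m
Minor: ΣK = 1.88; h_m = ΣK·V²/2g = 0.3008 m
Total H_L = 4.313 + 0.3008 = 4.614 m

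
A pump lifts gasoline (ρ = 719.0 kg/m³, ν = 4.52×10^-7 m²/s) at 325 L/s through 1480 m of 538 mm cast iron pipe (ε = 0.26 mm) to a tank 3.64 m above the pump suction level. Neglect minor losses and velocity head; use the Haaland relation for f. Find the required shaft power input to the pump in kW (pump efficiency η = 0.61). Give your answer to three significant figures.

V = 4Q/(πD²) = 1.430 m/s; Re = 1.70×10^6; ε/D = 4.83×10^-4; f = 0.01688
h_f = f(L/D)V²/2g = 4.836 m
Total head H = z + h_f = 3.64 + 4.836 = 8.476 m
P_hyd = ρgQH = 719.0·9.81·0.325·8.476 = 19.43 kW
P_shaft = P_hyd/η = 19.43/0.61 = 31.85 kW

P_shaft ≈ 31.9 kW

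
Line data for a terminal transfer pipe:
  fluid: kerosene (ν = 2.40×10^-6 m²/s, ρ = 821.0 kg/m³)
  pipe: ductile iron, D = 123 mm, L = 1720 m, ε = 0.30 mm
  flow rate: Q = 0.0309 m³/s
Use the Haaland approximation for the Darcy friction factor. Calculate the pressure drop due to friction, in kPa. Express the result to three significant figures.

Δp ≈ 1000 kPa

V = 4Q/(πD²) = 4·0.0309/(π·0.123²) = 2.601 m/s
Re = VD/ν = 2.601·0.123/2.40×10^-6 = 1.33×10^5 → turbulent
ε/D = 0.30/123 = 0.00244
Haaland: f = 0.02577
h_f = f(L/D)V²/(2g) = 0.02577·(1720/0.123)·2.601²/(2·9.81) = 124.2 m
Δp = ρg·h_f = 821.0·9.81·124.2 = 1000 kPa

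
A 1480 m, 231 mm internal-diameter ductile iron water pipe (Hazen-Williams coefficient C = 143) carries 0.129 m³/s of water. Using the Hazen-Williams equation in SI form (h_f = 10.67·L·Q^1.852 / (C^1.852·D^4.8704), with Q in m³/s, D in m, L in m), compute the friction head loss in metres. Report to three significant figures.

h_f = 10.67·1480·0.129^1.852 / (143^1.852·0.231^4.8704) = 45.61 m

h_f ≈ 45.6 m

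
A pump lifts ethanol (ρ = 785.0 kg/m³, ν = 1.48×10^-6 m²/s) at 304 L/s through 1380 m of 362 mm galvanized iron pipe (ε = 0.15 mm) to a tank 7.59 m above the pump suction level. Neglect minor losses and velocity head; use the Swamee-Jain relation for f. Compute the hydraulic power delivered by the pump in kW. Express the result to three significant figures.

P_hyd ≈ 84.8 kW

V = 4Q/(πD²) = 2.954 m/s; Re = 7.22×10^5; ε/D = 4.14×10^-4; f = 0.01690
h_f = f(L/D)V²/2g = 28.65 m
Total head H = z + h_f = 7.59 + 28.65 = 36.24 m
P_hyd = ρgQH = 785.0·9.81·0.304·36.24 = 84.85 kW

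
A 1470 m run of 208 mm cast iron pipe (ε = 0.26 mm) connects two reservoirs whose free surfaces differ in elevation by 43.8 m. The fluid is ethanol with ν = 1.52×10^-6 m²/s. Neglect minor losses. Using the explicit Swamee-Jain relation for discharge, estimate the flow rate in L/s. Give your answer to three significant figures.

Swamee-Jain (Type II): Q = -0.965·√(gD⁵h_f/L)·ln[ε/(3.7D) + √(3.17ν²L/(gD³h_f))]
√(gD⁵h_f/L) = √(9.81·0.208⁵·43.8/1470) = 0.01067
ε/(3.7D) = 3.38×10^-4; √(3.17ν²L/(gD³h_f)) = 5.28×10^-5
Q = -0.965·0.01067·ln(3.906×10^-4) = 0.08079 m³/s
Check: V = 2.38 m/s, Re = 3.25×10^5, f = 0.02166, h_f = 44.1 m ≈ 43.8 m ✓

Q ≈ 80.8 L/s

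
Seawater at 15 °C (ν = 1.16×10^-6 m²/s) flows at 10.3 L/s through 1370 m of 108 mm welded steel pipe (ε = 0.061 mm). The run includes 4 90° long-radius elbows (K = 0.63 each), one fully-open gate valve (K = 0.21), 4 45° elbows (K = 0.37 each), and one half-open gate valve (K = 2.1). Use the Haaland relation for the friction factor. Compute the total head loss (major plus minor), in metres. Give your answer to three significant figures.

H_L ≈ 16.9 m

V = 4Q/(πD²) = 1.124 m/s; V²/2g = 0.06443 m
Re = 1.05×10^5, ε/D = 5.65×10^-4 → f = 0.02022 (Haaland)
Major: h_f = f(L/D)·V²/2g = 0.02022·12685·0.06443 = 16.53 m
Minor: ΣK = 6.31; h_m = ΣK·V²/2g = 0.4066 m
Total H_L = 16.53 + 0.4066 = 16.94 m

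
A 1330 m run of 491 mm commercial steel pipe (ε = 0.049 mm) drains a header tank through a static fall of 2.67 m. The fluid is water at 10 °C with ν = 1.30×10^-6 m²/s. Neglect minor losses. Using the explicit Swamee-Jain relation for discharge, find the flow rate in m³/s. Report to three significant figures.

Swamee-Jain (Type II): Q = -0.965·√(gD⁵h_f/L)·ln[ε/(3.7D) + √(3.17ν²L/(gD³h_f))]
√(gD⁵h_f/L) = √(9.81·0.491⁵·2.67/1330) = 0.02371
ε/(3.7D) = 2.70×10^-5; √(3.17ν²L/(gD³h_f)) = 4.79×10^-5
Q = -0.965·0.02371·ln(7.491×10^-5) = 0.2173 m³/s
Check: V = 1.15 m/s, Re = 4.33×10^5, f = 0.01471, h_f = 2.68 m ≈ 2.67 m ✓

Q ≈ 0.217 m³/s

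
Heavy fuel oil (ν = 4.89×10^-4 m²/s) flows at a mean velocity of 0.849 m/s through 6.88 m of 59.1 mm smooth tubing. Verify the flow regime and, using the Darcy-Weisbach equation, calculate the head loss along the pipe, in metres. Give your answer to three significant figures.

h_f ≈ 2.67 m

Re = VD/ν = 0.849·0.05910/4.89×10^-4 = 103 → laminar (Re < 2300)
f = 64/Re = 0.6237
h_f = f(L/D)V²/(2g) = 0.6237·(6.88/0.05910)·0.849²/(2·9.81) = 2.668 m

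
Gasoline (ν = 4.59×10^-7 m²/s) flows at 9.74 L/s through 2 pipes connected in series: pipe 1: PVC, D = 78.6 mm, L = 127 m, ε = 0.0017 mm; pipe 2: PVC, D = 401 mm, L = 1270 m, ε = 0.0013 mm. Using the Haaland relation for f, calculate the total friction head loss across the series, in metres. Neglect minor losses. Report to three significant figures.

Pipe 1: V = 2.007 m/s, Re = 3.44×10^5, ε/D = 2.16×10^-5, f = 0.01418, h_1 = f(L/D)V²/2g = 4.706 m
Pipe 2: V = 0.07712 m/s, Re = 6.74×10^4, ε/D = 3.24×10^-6, f = 0.01940, h_2 = f(L/D)V²/2g = 0.01862 m
Series → Q common, losses add: H = Σh = 4.725 m

H ≈ 4.72 m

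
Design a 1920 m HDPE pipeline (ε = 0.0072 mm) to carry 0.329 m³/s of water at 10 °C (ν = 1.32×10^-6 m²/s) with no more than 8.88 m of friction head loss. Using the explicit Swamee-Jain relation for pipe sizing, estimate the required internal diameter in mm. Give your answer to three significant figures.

D ≈ 482 mm

Swamee-Jain (Type III): D = 0.66·[ε^1.25·(LQ²/(gh_f))^4.75 + ν·Q^9.4·(L/(gh_f))^5.2]^0.04
LQ²/(gh_f) = 2.386; L/(gh_f) = 22.04
Term 1 = ε^1.25·(…)^4.75 = 2.32×10^-5; Term 2 = ν·Q^9.4·(…)^5.2 = 3.69×10^-4
D = 0.66·(2.32×10^-5 + 3.69×10^-4)^0.04 = 0.4823 m = 482 mm
Check: V = 1.80 m/s, Re = 6.58×10^5, f = 0.01275, h_f = 8.39 m ≈ 8.88 m ✓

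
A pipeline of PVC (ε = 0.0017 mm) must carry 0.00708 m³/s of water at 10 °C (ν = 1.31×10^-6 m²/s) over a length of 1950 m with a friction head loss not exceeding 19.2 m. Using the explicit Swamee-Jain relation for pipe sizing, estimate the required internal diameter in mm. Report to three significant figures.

Swamee-Jain (Type III): D = 0.66·[ε^1.25·(LQ²/(gh_f))^4.75 + ν·Q^9.4·(L/(gh_f))^5.2]^0.04
LQ²/(gh_f) = 5.190×10^-4; L/(gh_f) = 10.35
Term 1 = ε^1.25·(…)^4.75 = 1.53×10^-23; Term 2 = ν·Q^9.4·(…)^5.2 = 1.53×10^-21
D = 0.66·(1.53×10^-23 + 1.53×10^-21)^0.04 = 0.09709 m = 97.1 mm
Check: V = 0.956 m/s, Re = 7.09×10^4, f = 0.01931, h_f = 18.1 m ≈ 19.2 m ✓

D ≈ 97.1 mm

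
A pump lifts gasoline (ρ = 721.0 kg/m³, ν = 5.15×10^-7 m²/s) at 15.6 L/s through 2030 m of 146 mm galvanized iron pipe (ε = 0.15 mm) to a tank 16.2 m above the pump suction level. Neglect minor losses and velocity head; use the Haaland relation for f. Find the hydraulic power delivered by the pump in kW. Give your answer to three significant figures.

P_hyd ≈ 3.20 kW

V = 4Q/(πD²) = 0.9318 m/s; Re = 2.64×10^5; ε/D = 0.00103; f = 0.02074
h_f = f(L/D)V²/2g = 12.76 m
Total head H = z + h_f = 16.2 + 12.76 = 28.96 m
P_hyd = ρgQH = 721.0·9.81·0.0156·28.96 = 3.196 kW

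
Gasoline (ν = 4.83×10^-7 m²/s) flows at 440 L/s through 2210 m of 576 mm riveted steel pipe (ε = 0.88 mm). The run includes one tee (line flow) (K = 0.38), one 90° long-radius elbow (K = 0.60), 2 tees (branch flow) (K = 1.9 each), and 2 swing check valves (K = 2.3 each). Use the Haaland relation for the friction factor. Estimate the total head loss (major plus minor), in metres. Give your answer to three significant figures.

H_L ≈ 13.6 m

V = 4Q/(πD²) = 1.689 m/s; V²/2g = 0.1453 m
Re = 2.01×10^6, ε/D = 0.00153 → f = 0.02197 (Haaland)
Major: h_f = f(L/D)·V²/2g = 0.02197·3837·0.1453 = 12.25 m
Minor: ΣK = 9.38; h_m = ΣK·V²/2g = 1.363 m
Total H_L = 12.25 + 1.363 = 13.61 m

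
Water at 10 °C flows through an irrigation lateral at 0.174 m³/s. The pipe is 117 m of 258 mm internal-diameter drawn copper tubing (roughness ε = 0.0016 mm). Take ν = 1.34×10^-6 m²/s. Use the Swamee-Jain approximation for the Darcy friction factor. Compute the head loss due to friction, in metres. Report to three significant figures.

h_f ≈ 3.24 m

V = 4Q/(πD²) = 4·0.174/(π·0.258²) = 3.328 m/s
Re = VD/ν = 3.328·0.258/1.34×10^-6 = 6.41×10^5 → turbulent
ε/D = 0.0016/258 = 6.20×10^-6
Swamee-Jain: f = 0.01265
h_f = f(L/D)V²/(2g) = 0.01265·(117/0.258)·3.328²/(2·9.81) = 3.238 m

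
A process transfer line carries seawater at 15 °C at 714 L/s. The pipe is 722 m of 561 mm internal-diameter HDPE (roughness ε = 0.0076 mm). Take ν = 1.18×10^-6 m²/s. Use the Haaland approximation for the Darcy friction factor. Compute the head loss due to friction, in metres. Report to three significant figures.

V = 4Q/(πD²) = 4·0.714/(π·0.561²) = 2.889 m/s
Re = VD/ν = 2.889·0.561/1.18×10^-6 = 1.37×10^6 → turbulent
ε/D = 0.0076/561 = 1.35×10^-5
Haaland: f = 0.01130
h_f = f(L/D)V²/(2g) = 0.01130·(722/0.561)·2.889²/(2·9.81) = 6.186 m

h_f ≈ 6.19 m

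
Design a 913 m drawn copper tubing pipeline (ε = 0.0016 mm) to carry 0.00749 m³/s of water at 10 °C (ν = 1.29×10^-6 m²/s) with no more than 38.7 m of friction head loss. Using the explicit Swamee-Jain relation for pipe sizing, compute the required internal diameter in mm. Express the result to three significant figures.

Swamee-Jain (Type III): D = 0.66·[ε^1.25·(LQ²/(gh_f))^4.75 + ν·Q^9.4·(L/(gh_f))^5.2]^0.04
LQ²/(gh_f) = 1.349×10^-4; L/(gh_f) = 2.405
Term 1 = ε^1.25·(…)^4.75 = 2.36×10^-26; Term 2 = ν·Q^9.4·(…)^5.2 = 1.30×10^-24
D = 0.66·(2.36×10^-26 + 1.30×10^-24)^0.04 = 0.07317 m = 73.2 mm
Check: V = 1.78 m/s, Re = 1.01×10^5, f = 0.01796, h_f = 36.2 m ≈ 38.7 m ✓

D ≈ 73.2 mm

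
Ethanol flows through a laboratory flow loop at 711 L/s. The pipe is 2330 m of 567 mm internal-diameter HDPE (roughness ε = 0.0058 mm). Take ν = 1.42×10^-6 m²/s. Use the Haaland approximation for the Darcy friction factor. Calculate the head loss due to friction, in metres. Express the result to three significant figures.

V = 4Q/(πD²) = 4·0.711/(π·0.567²) = 2.816 m/s
Re = VD/ν = 2.816·0.567/1.42×10^-6 = 1.12×10^6 → turbulent
ε/D = 0.0058/567 = 1.02×10^-5
Haaland: f = 0.01156
h_f = f(L/D)V²/(2g) = 0.01156·(2330/0.567)·2.816²/(2·9.81) = 19.20 m

h_f ≈ 19.2 m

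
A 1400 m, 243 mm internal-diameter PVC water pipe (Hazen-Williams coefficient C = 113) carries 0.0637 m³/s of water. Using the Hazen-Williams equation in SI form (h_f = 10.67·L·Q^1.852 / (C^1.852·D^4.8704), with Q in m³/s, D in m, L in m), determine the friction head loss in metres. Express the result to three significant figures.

h_f ≈ 14.1 m

h_f = 10.67·1400·0.0637^1.852 / (113^1.852·0.243^4.8704) = 14.11 m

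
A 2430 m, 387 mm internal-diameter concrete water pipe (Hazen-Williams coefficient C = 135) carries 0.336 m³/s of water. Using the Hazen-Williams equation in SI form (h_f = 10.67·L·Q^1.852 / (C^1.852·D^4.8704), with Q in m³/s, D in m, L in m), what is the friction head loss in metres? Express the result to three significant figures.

h_f ≈ 39.7 m

h_f = 10.67·2430·0.336^1.852 / (135^1.852·0.387^4.8704) = 39.74 m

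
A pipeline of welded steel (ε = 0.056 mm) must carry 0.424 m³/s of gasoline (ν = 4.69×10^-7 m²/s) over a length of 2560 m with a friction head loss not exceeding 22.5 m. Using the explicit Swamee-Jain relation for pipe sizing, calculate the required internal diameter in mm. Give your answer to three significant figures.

Swamee-Jain (Type III): D = 0.66·[ε^1.25·(LQ²/(gh_f))^4.75 + ν·Q^9.4·(L/(gh_f))^5.2]^0.04
LQ²/(gh_f) = 2.085; L/(gh_f) = 11.60
Term 1 = ε^1.25·(…)^4.75 = 1.59×10^-4; Term 2 = ν·Q^9.4·(…)^5.2 = 5.05×10^-5
D = 0.66·(1.59×10^-4 + 5.05×10^-5)^0.04 = 0.4703 m = 470 mm
Check: V = 2.44 m/s, Re = 2.45×10^6, f = 0.01307, h_f = 21.6 m ≈ 22.5 m ✓

D ≈ 470 mm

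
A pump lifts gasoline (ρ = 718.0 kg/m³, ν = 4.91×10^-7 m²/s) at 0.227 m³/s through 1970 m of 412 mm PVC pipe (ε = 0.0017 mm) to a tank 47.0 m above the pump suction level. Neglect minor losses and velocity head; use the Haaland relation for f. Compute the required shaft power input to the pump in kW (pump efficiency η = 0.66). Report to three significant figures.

V = 4Q/(πD²) = 1.703 m/s; Re = 1.43×10^6; ε/D = 4.13×10^-6; f = 0.01101
h_f = f(L/D)V²/2g = 7.780 m
Total head H = z + h_f = 47.0 + 7.780 = 54.78 m
P_hyd = ρgQH = 718.0·9.81·0.227·54.78 = 87.59 kW
P_shaft = P_hyd/η = 87.59/0.66 = 132.7 kW

P_shaft ≈ 133 kW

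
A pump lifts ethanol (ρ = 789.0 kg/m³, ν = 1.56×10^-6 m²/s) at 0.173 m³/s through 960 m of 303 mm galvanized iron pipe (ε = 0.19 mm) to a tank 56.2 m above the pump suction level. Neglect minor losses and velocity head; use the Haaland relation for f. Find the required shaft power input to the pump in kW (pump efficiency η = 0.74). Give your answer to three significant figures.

V = 4Q/(πD²) = 2.399 m/s; Re = 4.66×10^5; ε/D = 6.27×10^-4; f = 0.01839
h_f = f(L/D)V²/2g = 17.09 m
Total head H = z + h_f = 56.2 + 17.09 = 73.29 m
P_hyd = ρgQH = 789.0·9.81·0.173·73.29 = 98.14 kW
P_shaft = P_hyd/η = 98.14/0.74 = 132.6 kW

P_shaft ≈ 133 kW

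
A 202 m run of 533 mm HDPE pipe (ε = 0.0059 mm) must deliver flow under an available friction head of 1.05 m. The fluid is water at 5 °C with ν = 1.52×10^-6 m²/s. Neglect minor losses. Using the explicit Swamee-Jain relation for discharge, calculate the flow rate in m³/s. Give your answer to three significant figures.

Swamee-Jain (Type II): Q = -0.965·√(gD⁵h_f/L)·ln[ε/(3.7D) + √(3.17ν²L/(gD³h_f))]
√(gD⁵h_f/L) = √(9.81·0.533⁵·1.05/202) = 0.04684
ε/(3.7D) = 2.99×10^-6; √(3.17ν²L/(gD³h_f)) = 3.08×10^-5
Q = -0.965·0.04684·ln(3.379×10^-5) = 0.4653 m³/s
Check: V = 2.09 m/s, Re = 7.31×10^5, f = 0.01247, h_f = 1.05 m ≈ 1.05 m ✓

Q ≈ 0.465 m³/s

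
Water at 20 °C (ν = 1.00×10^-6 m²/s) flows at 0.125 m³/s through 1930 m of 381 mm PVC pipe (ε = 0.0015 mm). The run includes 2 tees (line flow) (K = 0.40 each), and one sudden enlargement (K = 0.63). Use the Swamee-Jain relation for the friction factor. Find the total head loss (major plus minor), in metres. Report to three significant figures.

H_L ≈ 4.30 m

V = 4Q/(πD²) = 1.096 m/s; V²/2g = 0.06127 m
Re = 4.18×10^5, ε/D = 3.94×10^-6 → f = 0.01358 (Swamee-Jain)
Major: h_f = f(L/D)·V²/2g = 0.01358·5066·0.06127 = 4.214 m
Minor: ΣK = 1.43; h_m = ΣK·V²/2g = 0.08761 m
Total H_L = 4.214 + 0.08761 = 4.302 m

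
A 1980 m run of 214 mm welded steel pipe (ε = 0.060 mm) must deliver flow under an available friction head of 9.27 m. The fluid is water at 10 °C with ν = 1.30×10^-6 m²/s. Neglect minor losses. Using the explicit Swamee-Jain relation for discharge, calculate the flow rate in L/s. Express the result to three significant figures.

Q ≈ 37.7 L/s

Swamee-Jain (Type II): Q = -0.965·√(gD⁵h_f/L)·ln[ε/(3.7D) + √(3.17ν²L/(gD³h_f))]
√(gD⁵h_f/L) = √(9.81·0.214⁵·9.27/1980) = 0.004540
ε/(3.7D) = 7.58×10^-5; √(3.17ν²L/(gD³h_f)) = 1.09×10^-4
Q = -0.965·0.004540·ln(1.849×10^-4) = 0.03766 m³/s
Check: V = 1.05 m/s, Re = 1.72×10^5, f = 0.01799, h_f = 9.30 m ≈ 9.27 m ✓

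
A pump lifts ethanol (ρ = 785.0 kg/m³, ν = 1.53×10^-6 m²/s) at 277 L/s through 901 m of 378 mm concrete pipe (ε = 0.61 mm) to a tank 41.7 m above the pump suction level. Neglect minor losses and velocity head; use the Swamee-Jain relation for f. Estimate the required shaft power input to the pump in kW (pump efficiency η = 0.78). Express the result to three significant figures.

P_shaft ≈ 160 kW

V = 4Q/(πD²) = 2.468 m/s; Re = 6.10×10^5; ε/D = 0.00161; f = 0.02260
h_f = f(L/D)V²/2g = 16.73 m
Total head H = z + h_f = 41.7 + 16.73 = 58.43 m
P_hyd = ρgQH = 785.0·9.81·0.277·58.43 = 124.6 kW
P_shaft = P_hyd/η = 124.6/0.78 = 159.8 kW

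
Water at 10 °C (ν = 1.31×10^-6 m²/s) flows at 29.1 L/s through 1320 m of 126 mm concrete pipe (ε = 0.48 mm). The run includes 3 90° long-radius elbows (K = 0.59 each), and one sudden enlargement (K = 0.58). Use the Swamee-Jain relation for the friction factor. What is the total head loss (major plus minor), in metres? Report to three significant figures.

H_L ≈ 84.1 m

V = 4Q/(πD²) = 2.334 m/s; V²/2g = 0.2776 m
Re = 2.24×10^5, ε/D = 0.00381 → f = 0.02869 (Swamee-Jain)
Major: h_f = f(L/D)·V²/2g = 0.02869·10476·0.2776 = 83.44 m
Minor: ΣK = 2.35; h_m = ΣK·V²/2g = 0.6524 m
Total H_L = 83.44 + 0.6524 = 84.09 m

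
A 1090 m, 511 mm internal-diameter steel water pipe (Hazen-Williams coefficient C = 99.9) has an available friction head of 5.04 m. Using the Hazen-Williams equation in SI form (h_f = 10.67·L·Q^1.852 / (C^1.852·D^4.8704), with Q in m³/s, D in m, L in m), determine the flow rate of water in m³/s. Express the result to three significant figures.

Q ≈ 0.261 m³/s

Rearranging: Q = [h_f·C^1.852·D^4.8704 / (10.67·L)]^(1/1.852)
Q = [5.04·99.9^1.852·0.511^4.8704 / (10.67·1090)]^0.540 = 0.2611 m³/s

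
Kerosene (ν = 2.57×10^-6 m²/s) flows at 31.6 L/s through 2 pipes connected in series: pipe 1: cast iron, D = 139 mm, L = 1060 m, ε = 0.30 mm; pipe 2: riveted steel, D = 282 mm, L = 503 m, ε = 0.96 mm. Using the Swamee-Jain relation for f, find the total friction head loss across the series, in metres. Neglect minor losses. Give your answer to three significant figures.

Pipe 1: V = 2.082 m/s, Re = 1.13×10^5, ε/D = 0.00216, f = 0.02557, h_1 = f(L/D)V²/2g = 43.09 m
Pipe 2: V = 0.5059 m/s, Re = 5.55×10^4, ε/D = 0.00340, f = 0.02951, h_2 = f(L/D)V²/2g = 0.6867 m
Series → Q common, losses add: H = Σh = 43.78 m

H ≈ 43.8 m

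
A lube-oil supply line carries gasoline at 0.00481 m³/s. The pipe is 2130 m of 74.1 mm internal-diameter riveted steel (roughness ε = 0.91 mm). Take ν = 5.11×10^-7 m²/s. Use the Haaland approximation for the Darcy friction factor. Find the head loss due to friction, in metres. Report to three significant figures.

h_f ≈ 74.9 m

V = 4Q/(πD²) = 4·0.00481/(π·0.0741²) = 1.115 m/s
Re = VD/ν = 1.115·0.0741/5.11×10^-7 = 1.62×10^5 → turbulent
ε/D = 0.91/74.1 = 0.0123
Haaland: f = 0.04107
h_f = f(L/D)V²/(2g) = 0.04107·(2130/0.0741)·1.115²/(2·9.81) = 74.86 m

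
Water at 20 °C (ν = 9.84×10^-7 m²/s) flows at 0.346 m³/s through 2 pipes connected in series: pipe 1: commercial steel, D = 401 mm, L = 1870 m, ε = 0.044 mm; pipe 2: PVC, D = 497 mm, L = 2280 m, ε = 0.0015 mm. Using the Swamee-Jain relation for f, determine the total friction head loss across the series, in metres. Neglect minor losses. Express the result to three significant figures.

H ≈ 33.0 m

Pipe 1: V = 2.740 m/s, Re = 1.12×10^6, ε/D = 1.10×10^-4, f = 0.01353, h_1 = f(L/D)V²/2g = 24.14 m
Pipe 2: V = 1.784 m/s, Re = 9.01×10^5, ε/D = 3.02×10^-6, f = 0.01189, h_2 = f(L/D)V²/2g = 8.840 m
Series → Q common, losses add: H = Σh = 32.98 m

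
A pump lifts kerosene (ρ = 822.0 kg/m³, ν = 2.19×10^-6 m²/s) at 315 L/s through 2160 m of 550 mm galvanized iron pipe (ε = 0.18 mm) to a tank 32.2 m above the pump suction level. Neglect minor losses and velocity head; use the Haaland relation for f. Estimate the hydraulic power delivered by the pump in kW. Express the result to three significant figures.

P_hyd ≈ 96.8 kW

V = 4Q/(πD²) = 1.326 m/s; Re = 3.33×10^5; ε/D = 3.27×10^-4; f = 0.01684
h_f = f(L/D)V²/2g = 5.927 m
Total head H = z + h_f = 32.2 + 5.927 = 38.13 m
P_hyd = ρgQH = 822.0·9.81·0.315·38.13 = 96.85 kW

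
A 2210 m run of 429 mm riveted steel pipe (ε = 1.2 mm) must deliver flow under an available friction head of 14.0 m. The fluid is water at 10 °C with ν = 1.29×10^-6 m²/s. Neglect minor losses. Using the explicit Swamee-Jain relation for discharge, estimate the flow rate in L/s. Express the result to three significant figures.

Swamee-Jain (Type II): Q = -0.965·√(gD⁵h_f/L)·ln[ε/(3.7D) + √(3.17ν²L/(gD³h_f))]
√(gD⁵h_f/L) = √(9.81·0.429⁵·14.0/2210) = 0.03005
ε/(3.7D) = 7.56×10^-4; √(3.17ν²L/(gD³h_f)) = 3.28×10^-5
Q = -0.965·0.03005·ln(7.888×10^-4) = 0.2072 m³/s
Check: V = 1.43 m/s, Re = 4.77×10^5, f = 0.02607, h_f = 14.1 m ≈ 14.0 m ✓

Q ≈ 207 L/s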